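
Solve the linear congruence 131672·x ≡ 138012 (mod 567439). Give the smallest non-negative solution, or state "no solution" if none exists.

117064

First find gcd(131672, 567439):
567439 = 4×131672 + 40751
131672 = 3×40751 + 9419
40751 = 4×9419 + 3075
9419 = 3×3075 + 194
3075 = 15×194 + 165
194 = 1×165 + 29
165 = 5×29 + 20
29 = 1×20 + 9
20 = 2×9 + 2
9 = 4×2 + 1
2 = 2×1 + 0
gcd = 1, so a unique solution mod 567439 exists.
Back-substitute for the Bézout coefficients:
1 = 9 − 4·2
1 = −4·20 + 9·9
1 = 9·29 − 13·20
1 = −13·165 + 74·29
1 = 74·194 − 87·165
1 = −87·3075 + 1379·194
1 = 1379·9419 − 4224·3075
1 = −4224·40751 + 18275·9419
1 = 18275·131672 − 59049·40751
1 = −59049·567439 + 254471·131672
So 131672·(254471) ≡ 1 (mod 567439), giving 131672⁻¹ ≡ 254471.
x ≡ 131672⁻¹·138012 ≡ 254471·138012 ≡ 117064 (mod 567439).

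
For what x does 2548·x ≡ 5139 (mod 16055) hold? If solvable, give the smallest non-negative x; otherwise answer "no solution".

no solution

gcd(2548, 16055):
16055 = 6×2548 + 767
2548 = 3×767 + 247
767 = 3×247 + 26
247 = 9×26 + 13
26 = 2×13 + 0
gcd = 13, but 13 ∤ 5139, so the congruence has no solution.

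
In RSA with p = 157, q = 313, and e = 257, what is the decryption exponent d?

23105

φ(n) = (p−1)(q−1) = 156·312 = 48672.
Need d with 257·d ≡ 1 (mod 48672). Apply the extended Euclidean algorithm:
48672 = 189·257 + 99
257 = 2·99 + 59
99 = 1·59 + 40
59 = 1·40 + 19
40 = 2·19 + 2
19 = 9·2 + 1
2 = 2·1 + 0
Back-substitute:
1 = 19 − 9·2
1 = −9·40 + 19·19
1 = 19·59 − 28·40
1 = −28·99 + 47·59
1 = 47·257 − 122·99
1 = −122·48672 + 23105·257
So 257·23105 ≡ 1 (mod 48672), hence d = 23105.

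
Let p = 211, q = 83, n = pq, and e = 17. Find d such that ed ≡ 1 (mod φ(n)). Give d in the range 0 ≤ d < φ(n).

1013

φ(n) = (p−1)(q−1) = 210·82 = 17220.
Need d with 17·d ≡ 1 (mod 17220). Apply the extended Euclidean algorithm:
17220 = 1012×17 + 16
17 = 1×16 + 1
16 = 16×1 + 0
Back-substitute:
1 = 17 − 16
1 = −17220 + 1013·17
So 17·1013 ≡ 1 (mod 17220), hence d = 1013.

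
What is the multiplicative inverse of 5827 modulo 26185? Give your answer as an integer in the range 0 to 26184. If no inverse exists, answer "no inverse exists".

6098

gcd(26185, 5827) by repeated division:
26185 = 4*5827 + 2877
5827 = 2*2877 + 73
2877 = 39*73 + 30
73 = 2*30 + 13
30 = 2*13 + 4
13 = 3*4 + 1
4 = 4*1 + 0
The gcd is 1. Working backward:
1 = 13 − 3·4
1 = −3·30 + 7·13
1 = 7·73 − 17·30
1 = −17·2877 + 670·73
1 = 670·5827 − 1357·2877
1 = −1357·26185 + 6098·5827
So 5827·6098 ≡ 1 (mod 26185).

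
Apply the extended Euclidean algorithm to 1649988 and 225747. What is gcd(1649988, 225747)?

9

Apply Euclid's algorithm to 1649988 and 225747:
1649988 = 7*225747 + 69759
225747 = 3*69759 + 16470
69759 = 4*16470 + 3879
16470 = 4*3879 + 954
3879 = 4*954 + 63
954 = 15*63 + 9
63 = 7*9 + 0
gcd(1649988, 225747) = 9.
Back-substituting:
9 = 954 − 15·63
9 = −15·3879 + 61·954
9 = 61·16470 − 259·3879
9 = −259·69759 + 1097·16470
9 = 1097·225747 − 3550·69759
9 = −3550·1649988 + 25947·225747
So 9 = (-3550)·1649988 + (25947)·225747.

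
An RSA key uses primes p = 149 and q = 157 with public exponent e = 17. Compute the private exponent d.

φ(n) = (p−1)(q−1) = 148·156 = 23088.
Need d with 17·d ≡ 1 (mod 23088). Apply the extended Euclidean algorithm:
23088 = 1358*17 + 2
17 = 8*2 + 1
2 = 2*1 + 0
Back-substitute:
1 = 17 − 8·2
1 = −8·23088 + 10865·17
So 17·10865 ≡ 1 (mod 23088), hence d = 10865.

10865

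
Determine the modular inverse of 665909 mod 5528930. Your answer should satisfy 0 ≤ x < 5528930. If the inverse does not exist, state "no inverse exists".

Extended Euclidean algorithm:
5528930 = 8*665909 + 201658
665909 = 3*201658 + 60935
201658 = 3*60935 + 18853
60935 = 3*18853 + 4376
18853 = 4*4376 + 1349
4376 = 3*1349 + 329
1349 = 4*329 + 33
329 = 9*33 + 32
33 = 1*32 + 1
32 = 32*1 + 0
gcd = 1, so the inverse exists. Back-substitute:
1 = 33 − 32
1 = −329 + 10·33
1 = 10·1349 − 41·329
1 = −41·4376 + 133·1349
1 = 133·18853 − 573·4376
1 = −573·60935 + 1852·18853
1 = 1852·201658 − 6129·60935
1 = −6129·665909 + 20239·201658
1 = 20239·5528930 − 168041·665909
So 665909·(-168041) ≡ 1 (mod 5528930), and -168041 ≡ 5360889 (mod 5528930).

5360889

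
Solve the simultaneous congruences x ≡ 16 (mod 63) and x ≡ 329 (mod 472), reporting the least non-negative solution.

Write x = 16 + 63·k. Then 63·k ≡ 329 − 16 ≡ 313 (mod 472).
Need 63⁻¹ mod 472. Extended Euclid on (472, 63):
472 = 7*63 + 31
63 = 2*31 + 1
31 = 31*1 + 0
Back-substitute:
1 = 63 − 2·31
1 = −2·472 + 15·63
63⁻¹ ≡ 15 (mod 472), so k ≡ 15·313 ≡ 447 (mod 472).
x = 16 + 63·447 = 28177.

28177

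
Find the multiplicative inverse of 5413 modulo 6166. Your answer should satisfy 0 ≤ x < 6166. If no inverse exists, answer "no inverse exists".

1433

Run Euclid on (6166, 5413):
6166 = 1·5413 + 753
5413 = 7·753 + 142
753 = 5·142 + 43
142 = 3·43 + 13
43 = 3·13 + 4
13 = 3·4 + 1
4 = 4·1 + 0
The gcd is 1. Working backward:
1 = 13 − 3·4
1 = −3·43 + 10·13
1 = 10·142 − 33·43
1 = −33·753 + 175·142
1 = 175·5413 − 1258·753
1 = −1258·6166 + 1433·5413
So 5413·1433 ≡ 1 (mod 6166).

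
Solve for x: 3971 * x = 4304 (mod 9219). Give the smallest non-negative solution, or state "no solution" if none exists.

First find gcd(3971, 9219):
9219 = 2·3971 + 1277
3971 = 3·1277 + 140
1277 = 9·140 + 17
140 = 8·17 + 4
17 = 4·4 + 1
4 = 4·1 + 0
gcd = 1, so a unique solution mod 9219 exists.
Back-substitute for the Bézout coefficients:
1 = 17 − 4·4
1 = −4·140 + 33·17
1 = 33·1277 − 301·140
1 = −301·3971 + 936·1277
1 = 936·9219 − 2173·3971
So 3971·(-2173) ≡ 1 (mod 9219), giving 3971⁻¹ ≡ 7046.
x ≡ 3971⁻¹·4304 ≡ 7046·4304 ≡ 4693 (mod 9219).

4693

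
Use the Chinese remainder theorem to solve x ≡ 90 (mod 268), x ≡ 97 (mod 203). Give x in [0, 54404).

Write x = 90 + 268·k. Then 268·k ≡ 97 − 90 ≡ 7 (mod 203).
Need 268⁻¹ mod 203. Extended Euclid on (203, 65):
203 = 3×65 + 8
65 = 8×8 + 1
8 = 8×1 + 0
Back-substitute:
1 = 65 − 8·8
1 = −8·203 + 25·65
268⁻¹ ≡ 25 (mod 203), so k ≡ 25·7 ≡ 175 (mod 203).
x = 90 + 268·175 = 46990.

46990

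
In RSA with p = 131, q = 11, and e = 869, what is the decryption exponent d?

φ(n) = (p−1)(q−1) = 130·10 = 1300.
Need d with 869·d ≡ 1 (mod 1300). Apply the extended Euclidean algorithm:
1300 = 1×869 + 431
869 = 2×431 + 7
431 = 61×7 + 4
7 = 1×4 + 3
4 = 1×3 + 1
3 = 3×1 + 0
Back-substitute:
1 = 4 − 3
1 = −7 + 2·4
1 = 2·431 − 123·7
1 = −123·869 + 248·431
1 = 248·1300 − 371·869
So 869·(-371) ≡ 1 (mod 1300), hence d ≡ -371 ≡ 929 (mod 1300).

929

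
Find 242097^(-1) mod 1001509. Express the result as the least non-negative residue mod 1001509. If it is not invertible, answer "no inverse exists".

974053

Apply the Euclidean algorithm to 1001509 and 242097:
1001509 = 4*242097 + 33121
242097 = 7*33121 + 10250
33121 = 3*10250 + 2371
10250 = 4*2371 + 766
2371 = 3*766 + 73
766 = 10*73 + 36
73 = 2*36 + 1
36 = 36*1 + 0
gcd = 1, so the inverse exists. Back-substitute:
1 = 73 − 2·36
1 = −2·766 + 21·73
1 = 21·2371 − 65·766
1 = −65·10250 + 281·2371
1 = 281·33121 − 908·10250
1 = −908·242097 + 6637·33121
1 = 6637·1001509 − 27456·242097
Thus 242097·(-27456) ≡ 1 (mod 1001509); reducing, -27456 mod 1001509 = 974053.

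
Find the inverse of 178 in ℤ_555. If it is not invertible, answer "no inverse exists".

gcd(555, 178) by repeated division:
555 = 3*178 + 21
178 = 8*21 + 10
21 = 2*10 + 1
10 = 10*1 + 0
Since gcd(178, 555) = 1, back-substitute to write 1 as a combination:
1 = 21 − 2·10
1 = −2·178 + 17·21
1 = 17·555 − 53·178
Hence 178⁻¹ ≡ -53 ≡ 502 (mod 555).

502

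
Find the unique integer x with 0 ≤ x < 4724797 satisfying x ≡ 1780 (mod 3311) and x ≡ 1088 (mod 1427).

Write x = 1780 + 3311·k. Then 3311·k ≡ 1088 − 1780 ≡ 735 (mod 1427).
Need 3311⁻¹ mod 1427. Extended Euclid on (1427, 457):
1427 = 3*457 + 56
457 = 8*56 + 9
56 = 6*9 + 2
9 = 4*2 + 1
2 = 2*1 + 0
Back-substitute:
1 = 9 − 4·2
1 = −4·56 + 25·9
1 = 25·457 − 204·56
1 = −204·1427 + 637·457
3311⁻¹ ≡ 637 (mod 1427), so k ≡ 637·735 ≡ 139 (mod 1427).
x = 1780 + 3311·139 = 462009.

462009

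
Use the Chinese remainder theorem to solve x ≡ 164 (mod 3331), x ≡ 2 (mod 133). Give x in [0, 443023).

Write x = 164 + 3331·k. Then 3331·k ≡ 2 − 164 ≡ 104 (mod 133).
Need 3331⁻¹ mod 133. Extended Euclid on (133, 6):
133 = 22·6 + 1
6 = 6·1 + 0
Back-substitute:
1 = 133 − 22·6
3331⁻¹ ≡ 111 (mod 133), so k ≡ 111·104 ≡ 106 (mod 133).
x = 164 + 3331·106 = 353250.

353250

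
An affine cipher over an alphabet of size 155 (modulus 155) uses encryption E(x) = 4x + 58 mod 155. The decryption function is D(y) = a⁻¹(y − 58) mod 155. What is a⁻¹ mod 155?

39

gcd(155, 4) by repeated division:
155 = 38*4 + 3
4 = 1*3 + 1
3 = 3*1 + 0
gcd = 1, so the inverse exists. Back-substitute:
1 = 4 − 3
1 = −155 + 39·4
So 4·39 ≡ 1 (mod 155).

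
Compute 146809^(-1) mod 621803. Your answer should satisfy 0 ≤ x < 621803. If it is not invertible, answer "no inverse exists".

Compute gcd(146809, 621803):
621803 = 4*146809 + 34567
146809 = 4*34567 + 8541
34567 = 4*8541 + 403
8541 = 21*403 + 78
403 = 5*78 + 13
78 = 6*13 + 0
Since gcd = 13 > 1, 146809 is not a unit mod 621803.

no inverse exists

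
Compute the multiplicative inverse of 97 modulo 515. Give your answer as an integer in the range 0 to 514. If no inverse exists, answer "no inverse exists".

223

Apply the Euclidean algorithm to 515 and 97:
515 = 5·97 + 30
97 = 3·30 + 7
30 = 4·7 + 2
7 = 3·2 + 1
2 = 2·1 + 0
gcd = 1, so the inverse exists. Back-substitute:
1 = 7 − 3·2
1 = −3·30 + 13·7
1 = 13·97 − 42·30
1 = −42·515 + 223·97
So 97·223 ≡ 1 (mod 515).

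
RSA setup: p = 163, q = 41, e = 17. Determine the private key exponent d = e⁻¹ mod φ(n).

φ(n) = (p−1)(q−1) = 162·40 = 6480.
Need d with 17·d ≡ 1 (mod 6480). Apply the extended Euclidean algorithm:
6480 = 381×17 + 3
17 = 5×3 + 2
3 = 1×2 + 1
2 = 2×1 + 0
Back-substitute:
1 = 3 − 2
1 = −17 + 6·3
1 = 6·6480 − 2287·17
So 17·(-2287) ≡ 1 (mod 6480), hence d ≡ -2287 ≡ 4193 (mod 6480).

4193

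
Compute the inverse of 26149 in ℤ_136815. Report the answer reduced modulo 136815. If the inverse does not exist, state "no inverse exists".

32209

Apply the Euclidean algorithm to 136815 and 26149:
136815 = 5·26149 + 6070
26149 = 4·6070 + 1869
6070 = 3·1869 + 463
1869 = 4·463 + 17
463 = 27·17 + 4
17 = 4·4 + 1
4 = 4·1 + 0
gcd = 1, so the inverse exists. Back-substitute:
1 = 17 − 4·4
1 = −4·463 + 109·17
1 = 109·1869 − 440·463
1 = −440·6070 + 1429·1869
1 = 1429·26149 − 6156·6070
1 = −6156·136815 + 32209·26149
So 26149·32209 ≡ 1 (mod 136815).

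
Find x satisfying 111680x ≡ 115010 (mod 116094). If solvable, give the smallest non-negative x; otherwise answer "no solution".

First find gcd(111680, 116094):
116094 = 1×111680 + 4414
111680 = 25×4414 + 1330
4414 = 3×1330 + 424
1330 = 3×424 + 58
424 = 7×58 + 18
58 = 3×18 + 4
18 = 4×4 + 2
4 = 2×2 + 0
gcd = 2 and 2 | 115010, so solutions exist. Divide through by 2: 55840x ≡ 57505 (mod 58047).
Now find 55840⁻¹ mod 58047:
58047 = 1·55840 + 2207
55840 = 25·2207 + 665
2207 = 3·665 + 212
665 = 3·212 + 29
212 = 7·29 + 9
29 = 3·9 + 2
9 = 4·2 + 1
2 = 2·1 + 0
Back-substitute:
1 = 9 − 4·2
1 = −4·29 + 13·9
1 = 13·212 − 95·29
1 = −95·665 + 298·212
1 = 298·2207 − 989·665
1 = −989·55840 + 25023·2207
1 = 25023·58047 − 26012·55840
So 55840·(-26012) ≡ 1 (mod 58047), i.e. 55840⁻¹ ≡ 32035.
Then x ≡ 32035·57505 ≡ 51130 (mod 58047); the smallest non-negative solution is x = 51130.

51130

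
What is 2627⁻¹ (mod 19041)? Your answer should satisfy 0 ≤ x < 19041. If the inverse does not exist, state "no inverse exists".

gcd(19041, 2627) by repeated division:
19041 = 7*2627 + 652
2627 = 4*652 + 19
652 = 34*19 + 6
19 = 3*6 + 1
6 = 6*1 + 0
Since gcd(2627, 19041) = 1, back-substitute to write 1 as a combination:
1 = 19 − 3·6
1 = −3·652 + 103·19
1 = 103·2627 − 415·652
1 = −415·19041 + 3008·2627
So 2627·3008 ≡ 1 (mod 19041).

3008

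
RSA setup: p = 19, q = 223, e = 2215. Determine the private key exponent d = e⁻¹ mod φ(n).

1243

φ(n) = (p−1)(q−1) = 18·222 = 3996.
Need d with 2215·d ≡ 1 (mod 3996). Apply the extended Euclidean algorithm:
3996 = 1·2215 + 1781
2215 = 1·1781 + 434
1781 = 4·434 + 45
434 = 9·45 + 29
45 = 1·29 + 16
29 = 1·16 + 13
16 = 1·13 + 3
13 = 4·3 + 1
3 = 3·1 + 0
Back-substitute:
1 = 13 − 4·3
1 = −4·16 + 5·13
1 = 5·29 − 9·16
1 = −9·45 + 14·29
1 = 14·434 − 135·45
1 = −135·1781 + 554·434
1 = 554·2215 − 689·1781
1 = −689·3996 + 1243·2215
So 2215·1243 ≡ 1 (mod 3996), hence d = 1243.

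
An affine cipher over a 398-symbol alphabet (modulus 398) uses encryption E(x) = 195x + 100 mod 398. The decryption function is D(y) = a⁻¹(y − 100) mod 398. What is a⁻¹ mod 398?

149

Apply the Euclidean algorithm to 398 and 195:
398 = 2*195 + 8
195 = 24*8 + 3
8 = 2*3 + 2
3 = 1*2 + 1
2 = 2*1 + 0
Since gcd(195, 398) = 1, back-substitute to write 1 as a combination:
1 = 3 − 2
1 = −8 + 3·3
1 = 3·195 − 73·8
1 = −73·398 + 149·195
So 195·149 ≡ 1 (mod 398).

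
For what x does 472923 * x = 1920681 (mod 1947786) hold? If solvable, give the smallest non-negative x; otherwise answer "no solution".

365329

First find gcd(472923, 1947786):
1947786 = 4·472923 + 56094
472923 = 8·56094 + 24171
56094 = 2·24171 + 7752
24171 = 3·7752 + 915
7752 = 8·915 + 432
915 = 2·432 + 51
432 = 8·51 + 24
51 = 2·24 + 3
24 = 8·3 + 0
gcd = 3 and 3 | 1920681, so solutions exist. Divide through by 3: 157641x ≡ 640227 (mod 649262).
Now find 157641⁻¹ mod 649262:
649262 = 4×157641 + 18698
157641 = 8×18698 + 8057
18698 = 2×8057 + 2584
8057 = 3×2584 + 305
2584 = 8×305 + 144
305 = 2×144 + 17
144 = 8×17 + 8
17 = 2×8 + 1
8 = 8×1 + 0
Back-substitute:
1 = 17 − 2·8
1 = −2·144 + 17·17
1 = 17·305 − 36·144
1 = −36·2584 + 305·305
1 = 305·8057 − 951·2584
1 = −951·18698 + 2207·8057
1 = 2207·157641 − 18607·18698
1 = −18607·649262 + 76635·157641
So 157641⁻¹ ≡ 76635 (mod 649262).
Then x ≡ 76635·640227 ≡ 365329 (mod 649262); the smallest non-negative solution is x = 365329.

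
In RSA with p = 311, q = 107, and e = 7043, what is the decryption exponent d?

φ(n) = (p−1)(q−1) = 310·106 = 32860.
Need d with 7043·d ≡ 1 (mod 32860). Apply the extended Euclidean algorithm:
32860 = 4·7043 + 4688
7043 = 1·4688 + 2355
4688 = 1·2355 + 2333
2355 = 1·2333 + 22
2333 = 106·22 + 1
22 = 22·1 + 0
Back-substitute:
1 = 2333 − 106·22
1 = −106·2355 + 107·2333
1 = 107·4688 − 213·2355
1 = −213·7043 + 320·4688
1 = 320·32860 − 1493·7043
So 7043·(-1493) ≡ 1 (mod 32860), hence d ≡ -1493 ≡ 31367 (mod 32860).

31367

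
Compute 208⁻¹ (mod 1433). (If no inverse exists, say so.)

Run Euclid on (1433, 208):
1433 = 6×208 + 185
208 = 1×185 + 23
185 = 8×23 + 1
23 = 23×1 + 0
Since gcd(208, 1433) = 1, back-substitute to write 1 as a combination:
1 = 185 − 8·23
1 = −8·208 + 9·185
1 = 9·1433 − 62·208
Hence 208⁻¹ ≡ -62 ≡ 1371 (mod 1433).

1371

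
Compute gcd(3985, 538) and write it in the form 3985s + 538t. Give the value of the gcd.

1

Repeated division:
3985 = 7*538 + 219
538 = 2*219 + 100
219 = 2*100 + 19
100 = 5*19 + 5
19 = 3*5 + 4
5 = 1*4 + 1
4 = 4*1 + 0
gcd(3985, 538) = 1.
Express as a combination:
1 = 5 − 4
1 = −19 + 4·5
1 = 4·100 − 21·19
1 = −21·219 + 46·100
1 = 46·538 − 113·219
1 = −113·3985 + 837·538
So 1 = (-113)·3985 + (837)·538.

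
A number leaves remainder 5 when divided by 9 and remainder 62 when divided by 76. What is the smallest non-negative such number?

Write x = 5 + 9·k. Then 9·k ≡ 62 − 5 ≡ 57 (mod 76).
Need 9⁻¹ mod 76. Extended Euclid on (76, 9):
76 = 8*9 + 4
9 = 2*4 + 1
4 = 4*1 + 0
Back-substitute:
1 = 9 − 2·4
1 = −2·76 + 17·9
9⁻¹ ≡ 17 (mod 76), so k ≡ 17·57 ≡ 57 (mod 76).
x = 5 + 9·57 = 518.

518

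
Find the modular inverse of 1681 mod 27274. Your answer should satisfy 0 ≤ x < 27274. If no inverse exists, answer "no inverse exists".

gcd(27274, 1681) by repeated division:
27274 = 16×1681 + 378
1681 = 4×378 + 169
378 = 2×169 + 40
169 = 4×40 + 9
40 = 4×9 + 4
9 = 2×4 + 1
4 = 4×1 + 0
Since gcd(1681, 27274) = 1, back-substitute to write 1 as a combination:
1 = 9 − 2·4
1 = −2·40 + 9·9
1 = 9·169 − 38·40
1 = −38·378 + 85·169
1 = 85·1681 − 378·378
1 = −378·27274 + 6133·1681
So 1681·6133 ≡ 1 (mod 27274).

6133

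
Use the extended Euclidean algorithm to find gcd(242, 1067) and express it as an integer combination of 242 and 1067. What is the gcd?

11

Euclidean algorithm:
1067 = 4·242 + 99
242 = 2·99 + 44
99 = 2·44 + 11
44 = 4·11 + 0
gcd(242, 1067) = 11.
Back-substituting:
11 = 99 − 2·44
11 = −2·242 + 5·99
11 = 5·1067 − 22·242
So 11 = (5)·1067 + (-22)·242.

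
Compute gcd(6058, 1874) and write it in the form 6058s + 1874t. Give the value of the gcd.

2

Apply Euclid's algorithm to 6058 and 1874:
6058 = 3×1874 + 436
1874 = 4×436 + 130
436 = 3×130 + 46
130 = 2×46 + 38
46 = 1×38 + 8
38 = 4×8 + 6
8 = 1×6 + 2
6 = 3×2 + 0
gcd(6058, 1874) = 2.
Working backward:
2 = 8 − 6
2 = −38 + 5·8
2 = 5·46 − 6·38
2 = −6·130 + 17·46
2 = 17·436 − 57·130
2 = −57·1874 + 245·436
2 = 245·6058 − 792·1874
So 2 = (245)·6058 + (-792)·1874.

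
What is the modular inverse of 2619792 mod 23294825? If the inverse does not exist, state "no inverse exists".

Run Euclid on (23294825, 2619792):
23294825 = 8*2619792 + 2336489
2619792 = 1*2336489 + 283303
2336489 = 8*283303 + 70065
283303 = 4*70065 + 3043
70065 = 23*3043 + 76
3043 = 40*76 + 3
76 = 25*3 + 1
3 = 3*1 + 0
Since gcd(2619792, 23294825) = 1, back-substitute to write 1 as a combination:
1 = 76 − 25·3
1 = −25·3043 + 1001·76
1 = 1001·70065 − 23048·3043
1 = −23048·283303 + 93193·70065
1 = 93193·2336489 − 768592·283303
1 = −768592·2619792 + 861785·2336489
1 = 861785·23294825 − 7662872·2619792
So 2619792·(-7662872) ≡ 1 (mod 23294825), and -7662872 ≡ 15631953 (mod 23294825).

15631953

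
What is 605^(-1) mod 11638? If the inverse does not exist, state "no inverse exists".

Euclidean algorithm on 11638, 605:
11638 = 19×605 + 143
605 = 4×143 + 33
143 = 4×33 + 11
33 = 3×11 + 0
The gcd is 11, not 1, hence no inverse exists.

no inverse exists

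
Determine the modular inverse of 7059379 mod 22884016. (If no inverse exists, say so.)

19006027

Extended Euclidean algorithm:
22884016 = 3·7059379 + 1705879
7059379 = 4·1705879 + 235863
1705879 = 7·235863 + 54838
235863 = 4·54838 + 16511
54838 = 3·16511 + 5305
16511 = 3·5305 + 596
5305 = 8·596 + 537
596 = 1·537 + 59
537 = 9·59 + 6
59 = 9·6 + 5
6 = 1·5 + 1
5 = 5·1 + 0
gcd = 1, so the inverse exists. Back-substitute:
1 = 6 − 5
1 = −59 + 10·6
1 = 10·537 − 91·59
1 = −91·596 + 101·537
1 = 101·5305 − 899·596
1 = −899·16511 + 2798·5305
1 = 2798·54838 − 9293·16511
1 = −9293·235863 + 39970·54838
1 = 39970·1705879 − 289083·235863
1 = −289083·7059379 + 1196302·1705879
1 = 1196302·22884016 − 3877989·7059379
Hence 7059379⁻¹ ≡ -3877989 ≡ 19006027 (mod 22884016).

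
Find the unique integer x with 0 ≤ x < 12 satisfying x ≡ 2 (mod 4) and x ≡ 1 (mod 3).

Write x = 2 + 4·k. Then 4·k ≡ 1 − 2 ≡ 2 (mod 3).
Need 4⁻¹ mod 3. Extended Euclid on (3, 1):
3 = 3*1 + 0
4⁻¹ ≡ 1 (mod 3), so k ≡ 1·2 ≡ 2 (mod 3).
x = 2 + 4·2 = 10.

10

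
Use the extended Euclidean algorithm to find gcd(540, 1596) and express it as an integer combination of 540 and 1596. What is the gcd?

Euclidean algorithm:
1596 = 2·540 + 516
540 = 1·516 + 24
516 = 21·24 + 12
24 = 2·12 + 0
gcd(540, 1596) = 12.
Working backward:
12 = 516 − 21·24
12 = −21·540 + 22·516
12 = 22·1596 − 65·540
So 12 = (22)·1596 + (-65)·540.

12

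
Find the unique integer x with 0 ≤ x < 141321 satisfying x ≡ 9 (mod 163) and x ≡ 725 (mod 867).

64883

Write x = 9 + 163·k. Then 163·k ≡ 725 − 9 ≡ 716 (mod 867).
Need 163⁻¹ mod 867. Extended Euclid on (867, 163):
867 = 5*163 + 52
163 = 3*52 + 7
52 = 7*7 + 3
7 = 2*3 + 1
3 = 3*1 + 0
Back-substitute:
1 = 7 − 2·3
1 = −2·52 + 15·7
1 = 15·163 − 47·52
1 = −47·867 + 250·163
163⁻¹ ≡ 250 (mod 867), so k ≡ 250·716 ≡ 398 (mod 867).
x = 9 + 163·398 = 64883.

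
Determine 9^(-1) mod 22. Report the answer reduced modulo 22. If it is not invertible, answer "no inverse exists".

5

Run Euclid on (22, 9):
22 = 2*9 + 4
9 = 2*4 + 1
4 = 4*1 + 0
Since gcd(9, 22) = 1, back-substitute to write 1 as a combination:
1 = 9 − 2·4
1 = −2·22 + 5·9
So 9·5 ≡ 1 (mod 22).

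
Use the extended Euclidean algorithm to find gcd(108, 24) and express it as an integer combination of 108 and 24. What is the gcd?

Apply Euclid's algorithm to 108 and 24:
108 = 4*24 + 12
24 = 2*12 + 0
gcd(108, 24) = 12.
Back-substituting:
12 = 108 − 4·24
So 12 = (1)·108 + (-4)·24.

12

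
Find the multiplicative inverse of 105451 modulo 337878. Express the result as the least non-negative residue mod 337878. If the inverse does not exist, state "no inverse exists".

14143

Apply the Euclidean algorithm to 337878 and 105451:
337878 = 3·105451 + 21525
105451 = 4·21525 + 19351
21525 = 1·19351 + 2174
19351 = 8·2174 + 1959
2174 = 1·1959 + 215
1959 = 9·215 + 24
215 = 8·24 + 23
24 = 1·23 + 1
23 = 23·1 + 0
The gcd is 1. Working backward:
1 = 24 − 23
1 = −215 + 9·24
1 = 9·1959 − 82·215
1 = −82·2174 + 91·1959
1 = 91·19351 − 810·2174
1 = −810·21525 + 901·19351
1 = 901·105451 − 4414·21525
1 = −4414·337878 + 14143·105451
So 105451·14143 ≡ 1 (mod 337878).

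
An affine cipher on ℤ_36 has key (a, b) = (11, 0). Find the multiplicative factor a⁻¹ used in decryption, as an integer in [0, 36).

23

Run Euclid on (36, 11):
36 = 3×11 + 3
11 = 3×3 + 2
3 = 1×2 + 1
2 = 2×1 + 0
Since gcd(11, 36) = 1, back-substitute to write 1 as a combination:
1 = 3 − 2
1 = −11 + 4·3
1 = 4·36 − 13·11
So 11·(-13) ≡ 1 (mod 36), and -13 ≡ 23 (mod 36).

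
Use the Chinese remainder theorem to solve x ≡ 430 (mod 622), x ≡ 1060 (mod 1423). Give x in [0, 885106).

Write x = 430 + 622·k. Then 622·k ≡ 1060 − 430 ≡ 630 (mod 1423).
Need 622⁻¹ mod 1423. Extended Euclid on (1423, 622):
1423 = 2*622 + 179
622 = 3*179 + 85
179 = 2*85 + 9
85 = 9*9 + 4
9 = 2*4 + 1
4 = 4*1 + 0
Back-substitute:
1 = 9 − 2·4
1 = −2·85 + 19·9
1 = 19·179 − 40·85
1 = −40·622 + 139·179
1 = 139·1423 − 318·622
622⁻¹ ≡ 1105 (mod 1423), so k ≡ 1105·630 ≡ 303 (mod 1423).
x = 430 + 622·303 = 188896.

188896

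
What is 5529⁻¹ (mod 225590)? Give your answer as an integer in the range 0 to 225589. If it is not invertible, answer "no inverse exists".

Apply the Euclidean algorithm to 225590 and 5529:
225590 = 40·5529 + 4430
5529 = 1·4430 + 1099
4430 = 4·1099 + 34
1099 = 32·34 + 11
34 = 3·11 + 1
11 = 11·1 + 0
gcd = 1, so the inverse exists. Back-substitute:
1 = 34 − 3·11
1 = −3·1099 + 97·34
1 = 97·4430 − 391·1099
1 = −391·5529 + 488·4430
1 = 488·225590 − 19911·5529
Thus 5529·(-19911) ≡ 1 (mod 225590); reducing, -19911 mod 225590 = 205679.

205679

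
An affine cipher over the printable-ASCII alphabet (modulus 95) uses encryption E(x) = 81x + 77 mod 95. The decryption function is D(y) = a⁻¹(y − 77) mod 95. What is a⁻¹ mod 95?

61

Run Euclid on (95, 81):
95 = 1×81 + 14
81 = 5×14 + 11
14 = 1×11 + 3
11 = 3×3 + 2
3 = 1×2 + 1
2 = 2×1 + 0
Since gcd(81, 95) = 1, back-substitute to write 1 as a combination:
1 = 3 − 2
1 = −11 + 4·3
1 = 4·14 − 5·11
1 = −5·81 + 29·14
1 = 29·95 − 34·81
Thus 81·(-34) ≡ 1 (mod 95); reducing, -34 mod 95 = 61.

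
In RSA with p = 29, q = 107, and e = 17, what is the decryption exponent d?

φ(n) = (p−1)(q−1) = 28·106 = 2968.
Need d with 17·d ≡ 1 (mod 2968). Apply the extended Euclidean algorithm:
2968 = 174×17 + 10
17 = 1×10 + 7
10 = 1×7 + 3
7 = 2×3 + 1
3 = 3×1 + 0
Back-substitute:
1 = 7 − 2·3
1 = −2·10 + 3·7
1 = 3·17 − 5·10
1 = −5·2968 + 873·17
So 17·873 ≡ 1 (mod 2968), hence d = 873.

873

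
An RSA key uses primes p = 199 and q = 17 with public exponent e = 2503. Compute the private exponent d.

343

φ(n) = (p−1)(q−1) = 198·16 = 3168.
Need d with 2503·d ≡ 1 (mod 3168). Apply the extended Euclidean algorithm:
3168 = 1*2503 + 665
2503 = 3*665 + 508
665 = 1*508 + 157
508 = 3*157 + 37
157 = 4*37 + 9
37 = 4*9 + 1
9 = 9*1 + 0
Back-substitute:
1 = 37 − 4·9
1 = −4·157 + 17·37
1 = 17·508 − 55·157
1 = −55·665 + 72·508
1 = 72·2503 − 271·665
1 = −271·3168 + 343·2503
So 2503·343 ≡ 1 (mod 3168), hence d = 343.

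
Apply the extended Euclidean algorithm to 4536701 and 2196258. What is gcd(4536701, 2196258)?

1

Repeated division:
4536701 = 2×2196258 + 144185
2196258 = 15×144185 + 33483
144185 = 4×33483 + 10253
33483 = 3×10253 + 2724
10253 = 3×2724 + 2081
2724 = 1×2081 + 643
2081 = 3×643 + 152
643 = 4×152 + 35
152 = 4×35 + 12
35 = 2×12 + 11
12 = 1×11 + 1
11 = 11×1 + 0
gcd(4536701, 2196258) = 1.
Back-substituting:
1 = 12 − 11
1 = −35 + 3·12
1 = 3·152 − 13·35
1 = −13·643 + 55·152
1 = 55·2081 − 178·643
1 = −178·2724 + 233·2081
1 = 233·10253 − 877·2724
1 = −877·33483 + 2864·10253
1 = 2864·144185 − 12333·33483
1 = −12333·2196258 + 187859·144185
1 = 187859·4536701 − 388051·2196258
So 1 = (187859)·4536701 + (-388051)·2196258.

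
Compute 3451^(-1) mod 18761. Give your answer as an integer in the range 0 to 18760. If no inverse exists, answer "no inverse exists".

3077

Apply the Euclidean algorithm to 18761 and 3451:
18761 = 5×3451 + 1506
3451 = 2×1506 + 439
1506 = 3×439 + 189
439 = 2×189 + 61
189 = 3×61 + 6
61 = 10×6 + 1
6 = 6×1 + 0
gcd = 1, so the inverse exists. Back-substitute:
1 = 61 − 10·6
1 = −10·189 + 31·61
1 = 31·439 − 72·189
1 = −72·1506 + 247·439
1 = 247·3451 − 566·1506
1 = −566·18761 + 3077·3451
So 3451·3077 ≡ 1 (mod 18761).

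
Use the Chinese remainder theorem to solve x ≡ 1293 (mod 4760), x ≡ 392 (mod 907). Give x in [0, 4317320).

3685533

Write x = 1293 + 4760·k. Then 4760·k ≡ 392 − 1293 ≡ 6 (mod 907).
Need 4760⁻¹ mod 907. Extended Euclid on (907, 225):
907 = 4·225 + 7
225 = 32·7 + 1
7 = 7·1 + 0
Back-substitute:
1 = 225 − 32·7
1 = −32·907 + 129·225
4760⁻¹ ≡ 129 (mod 907), so k ≡ 129·6 ≡ 774 (mod 907).
x = 1293 + 4760·774 = 3685533.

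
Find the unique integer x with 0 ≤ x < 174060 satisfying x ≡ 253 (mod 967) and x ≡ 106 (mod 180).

154006

Write x = 253 + 967·k. Then 967·k ≡ 106 − 253 ≡ 33 (mod 180).
Need 967⁻¹ mod 180. Extended Euclid on (180, 67):
180 = 2·67 + 46
67 = 1·46 + 21
46 = 2·21 + 4
21 = 5·4 + 1
4 = 4·1 + 0
Back-substitute:
1 = 21 − 5·4
1 = −5·46 + 11·21
1 = 11·67 − 16·46
1 = −16·180 + 43·67
967⁻¹ ≡ 43 (mod 180), so k ≡ 43·33 ≡ 159 (mod 180).
x = 253 + 967·159 = 154006.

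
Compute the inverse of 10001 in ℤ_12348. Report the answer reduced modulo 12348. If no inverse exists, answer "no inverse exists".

7997

Extended Euclidean algorithm:
12348 = 1×10001 + 2347
10001 = 4×2347 + 613
2347 = 3×613 + 508
613 = 1×508 + 105
508 = 4×105 + 88
105 = 1×88 + 17
88 = 5×17 + 3
17 = 5×3 + 2
3 = 1×2 + 1
2 = 2×1 + 0
The gcd is 1. Working backward:
1 = 3 − 2
1 = −17 + 6·3
1 = 6·88 − 31·17
1 = −31·105 + 37·88
1 = 37·508 − 179·105
1 = −179·613 + 216·508
1 = 216·2347 − 827·613
1 = −827·10001 + 3524·2347
1 = 3524·12348 − 4351·10001
Hence 10001⁻¹ ≡ -4351 ≡ 7997 (mod 12348).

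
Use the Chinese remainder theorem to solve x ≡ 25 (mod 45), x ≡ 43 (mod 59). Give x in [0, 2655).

Write x = 25 + 45·k. Then 45·k ≡ 43 − 25 ≡ 18 (mod 59).
Need 45⁻¹ mod 59. Extended Euclid on (59, 45):
59 = 1*45 + 14
45 = 3*14 + 3
14 = 4*3 + 2
3 = 1*2 + 1
2 = 2*1 + 0
Back-substitute:
1 = 3 − 2
1 = −14 + 5·3
1 = 5·45 − 16·14
1 = −16·59 + 21·45
45⁻¹ ≡ 21 (mod 59), so k ≡ 21·18 ≡ 24 (mod 59).
x = 25 + 45·24 = 1105.

1105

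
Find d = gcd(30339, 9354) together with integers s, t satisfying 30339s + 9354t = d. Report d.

Repeated division:
30339 = 3·9354 + 2277
9354 = 4·2277 + 246
2277 = 9·246 + 63
246 = 3·63 + 57
63 = 1·57 + 6
57 = 9·6 + 3
6 = 2·3 + 0
gcd(30339, 9354) = 3.
Back-substituting:
3 = 57 − 9·6
3 = −9·63 + 10·57
3 = 10·246 − 39·63
3 = −39·2277 + 361·246
3 = 361·9354 − 1483·2277
3 = −1483·30339 + 4810·9354
So 3 = (-1483)·30339 + (4810)·9354.

3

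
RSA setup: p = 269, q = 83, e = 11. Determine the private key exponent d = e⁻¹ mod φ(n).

φ(n) = (p−1)(q−1) = 268·82 = 21976.
Need d with 11·d ≡ 1 (mod 21976). Apply the extended Euclidean algorithm:
21976 = 1997*11 + 9
11 = 1*9 + 2
9 = 4*2 + 1
2 = 2*1 + 0
Back-substitute:
1 = 9 − 4·2
1 = −4·11 + 5·9
1 = 5·21976 − 9989·11
So 11·(-9989) ≡ 1 (mod 21976), hence d ≡ -9989 ≡ 11987 (mod 21976).

11987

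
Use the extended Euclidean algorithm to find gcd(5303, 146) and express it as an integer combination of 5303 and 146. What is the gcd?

1

Apply Euclid's algorithm to 5303 and 146:
5303 = 36*146 + 47
146 = 3*47 + 5
47 = 9*5 + 2
5 = 2*2 + 1
2 = 2*1 + 0
gcd(5303, 146) = 1.
Working backward:
1 = 5 − 2·2
1 = −2·47 + 19·5
1 = 19·146 − 59·47
1 = −59·5303 + 2143·146
So 1 = (-59)·5303 + (2143)·146.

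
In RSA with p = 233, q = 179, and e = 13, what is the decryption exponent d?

φ(n) = (p−1)(q−1) = 232·178 = 41296.
Need d with 13·d ≡ 1 (mod 41296). Apply the extended Euclidean algorithm:
41296 = 3176·13 + 8
13 = 1·8 + 5
8 = 1·5 + 3
5 = 1·3 + 2
3 = 1·2 + 1
2 = 2·1 + 0
Back-substitute:
1 = 3 − 2
1 = −5 + 2·3
1 = 2·8 − 3·5
1 = −3·13 + 5·8
1 = 5·41296 − 15883·13
So 13·(-15883) ≡ 1 (mod 41296), hence d ≡ -15883 ≡ 25413 (mod 41296).

25413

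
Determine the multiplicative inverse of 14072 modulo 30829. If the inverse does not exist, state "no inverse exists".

Extended Euclidean algorithm:
30829 = 2*14072 + 2685
14072 = 5*2685 + 647
2685 = 4*647 + 97
647 = 6*97 + 65
97 = 1*65 + 32
65 = 2*32 + 1
32 = 32*1 + 0
The gcd is 1. Working backward:
1 = 65 − 2·32
1 = −2·97 + 3·65
1 = 3·647 − 20·97
1 = −20·2685 + 83·647
1 = 83·14072 − 435·2685
1 = −435·30829 + 953·14072
So 14072·953 ≡ 1 (mod 30829).

953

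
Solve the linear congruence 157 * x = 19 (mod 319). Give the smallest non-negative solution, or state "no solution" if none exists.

First find gcd(157, 319):
319 = 2*157 + 5
157 = 31*5 + 2
5 = 2*2 + 1
2 = 2*1 + 0
gcd = 1, so a unique solution mod 319 exists.
Back-substitute for the Bézout coefficients:
1 = 5 − 2·2
1 = −2·157 + 63·5
1 = 63·319 − 128·157
So 157·(-128) ≡ 1 (mod 319), giving 157⁻¹ ≡ 191.
x ≡ 157⁻¹·19 ≡ 191·19 ≡ 120 (mod 319).

120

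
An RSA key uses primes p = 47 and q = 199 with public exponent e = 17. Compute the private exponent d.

φ(n) = (p−1)(q−1) = 46·198 = 9108.
Need d with 17·d ≡ 1 (mod 9108). Apply the extended Euclidean algorithm:
9108 = 535×17 + 13
17 = 1×13 + 4
13 = 3×4 + 1
4 = 4×1 + 0
Back-substitute:
1 = 13 − 3·4
1 = −3·17 + 4·13
1 = 4·9108 − 2143·17
So 17·(-2143) ≡ 1 (mod 9108), hence d ≡ -2143 ≡ 6965 (mod 9108).

6965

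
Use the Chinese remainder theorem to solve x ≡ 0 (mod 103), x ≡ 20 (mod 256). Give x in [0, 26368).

21012

Write x = 0 + 103·k. Then 103·k ≡ 20 − 0 ≡ 20 (mod 256).
Need 103⁻¹ mod 256. Extended Euclid on (256, 103):
256 = 2·103 + 50
103 = 2·50 + 3
50 = 16·3 + 2
3 = 1·2 + 1
2 = 2·1 + 0
Back-substitute:
1 = 3 − 2
1 = −50 + 17·3
1 = 17·103 − 35·50
1 = −35·256 + 87·103
103⁻¹ ≡ 87 (mod 256), so k ≡ 87·20 ≡ 204 (mod 256).
x = 0 + 103·204 = 21012.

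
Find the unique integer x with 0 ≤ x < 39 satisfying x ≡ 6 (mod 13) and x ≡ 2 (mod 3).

Write x = 6 + 13·k. Then 13·k ≡ 2 − 6 ≡ 2 (mod 3).
Need 13⁻¹ mod 3. Extended Euclid on (3, 1):
3 = 3×1 + 0
13⁻¹ ≡ 1 (mod 3), so k ≡ 1·2 ≡ 2 (mod 3).
x = 6 + 13·2 = 32.

32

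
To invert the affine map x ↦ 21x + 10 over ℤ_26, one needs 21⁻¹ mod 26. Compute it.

gcd(26, 21) by repeated division:
26 = 1·21 + 5
21 = 4·5 + 1
5 = 5·1 + 0
The gcd is 1. Working backward:
1 = 21 − 4·5
1 = −4·26 + 5·21
So 21·5 ≡ 1 (mod 26).

5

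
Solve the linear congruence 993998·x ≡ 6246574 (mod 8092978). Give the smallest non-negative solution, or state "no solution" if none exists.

1164510

First find gcd(993998, 8092978):
8092978 = 8*993998 + 140994
993998 = 7*140994 + 7040
140994 = 20*7040 + 194
7040 = 36*194 + 56
194 = 3*56 + 26
56 = 2*26 + 4
26 = 6*4 + 2
4 = 2*2 + 0
gcd = 2 and 2 | 6246574, so solutions exist. Divide through by 2: 496999x ≡ 3123287 (mod 4046489).
Now find 496999⁻¹ mod 4046489:
4046489 = 8×496999 + 70497
496999 = 7×70497 + 3520
70497 = 20×3520 + 97
3520 = 36×97 + 28
97 = 3×28 + 13
28 = 2×13 + 2
13 = 6×2 + 1
2 = 2×1 + 0
Back-substitute:
1 = 13 − 6·2
1 = −6·28 + 13·13
1 = 13·97 − 45·28
1 = −45·3520 + 1633·97
1 = 1633·70497 − 32705·3520
1 = −32705·496999 + 230568·70497
1 = 230568·4046489 − 1877249·496999
So 496999·(-1877249) ≡ 1 (mod 4046489), i.e. 496999⁻¹ ≡ 2169240.
Then x ≡ 2169240·3123287 ≡ 1164510 (mod 4046489); the smallest non-negative solution is x = 1164510.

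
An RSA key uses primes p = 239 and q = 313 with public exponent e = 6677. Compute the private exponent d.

φ(n) = (p−1)(q−1) = 238·312 = 74256.
Need d with 6677·d ≡ 1 (mod 74256). Apply the extended Euclidean algorithm:
74256 = 11×6677 + 809
6677 = 8×809 + 205
809 = 3×205 + 194
205 = 1×194 + 11
194 = 17×11 + 7
11 = 1×7 + 4
7 = 1×4 + 3
4 = 1×3 + 1
3 = 3×1 + 0
Back-substitute:
1 = 4 − 3
1 = −7 + 2·4
1 = 2·11 − 3·7
1 = −3·194 + 53·11
1 = 53·205 − 56·194
1 = −56·809 + 221·205
1 = 221·6677 − 1824·809
1 = −1824·74256 + 20285·6677
So 6677·20285 ≡ 1 (mod 74256), hence d = 20285.

20285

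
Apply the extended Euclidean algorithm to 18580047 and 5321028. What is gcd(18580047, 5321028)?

3

Euclidean algorithm:
18580047 = 3·5321028 + 2616963
5321028 = 2·2616963 + 87102
2616963 = 30·87102 + 3903
87102 = 22·3903 + 1236
3903 = 3·1236 + 195
1236 = 6·195 + 66
195 = 2·66 + 63
66 = 1·63 + 3
63 = 21·3 + 0
gcd(18580047, 5321028) = 3.
Express as a combination:
3 = 66 − 63
3 = −195 + 3·66
3 = 3·1236 − 19·195
3 = −19·3903 + 60·1236
3 = 60·87102 − 1339·3903
3 = −1339·2616963 + 40230·87102
3 = 40230·5321028 − 81799·2616963
3 = −81799·18580047 + 285627·5321028
So 3 = (-81799)·18580047 + (285627)·5321028.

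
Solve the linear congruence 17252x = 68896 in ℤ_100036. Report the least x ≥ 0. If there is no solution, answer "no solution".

First find gcd(17252, 100036):
100036 = 5·17252 + 13776
17252 = 1·13776 + 3476
13776 = 3·3476 + 3348
3476 = 1·3348 + 128
3348 = 26·128 + 20
128 = 6·20 + 8
20 = 2·8 + 4
8 = 2·4 + 0
gcd = 4 and 4 | 68896, so solutions exist. Divide through by 4: 4313x ≡ 17224 (mod 25009).
Now find 4313⁻¹ mod 25009:
25009 = 5·4313 + 3444
4313 = 1·3444 + 869
3444 = 3·869 + 837
869 = 1·837 + 32
837 = 26·32 + 5
32 = 6·5 + 2
5 = 2·2 + 1
2 = 2·1 + 0
Back-substitute:
1 = 5 − 2·2
1 = −2·32 + 13·5
1 = 13·837 − 340·32
1 = −340·869 + 353·837
1 = 353·3444 − 1399·869
1 = −1399·4313 + 1752·3444
1 = 1752·25009 − 10159·4313
So 4313·(-10159) ≡ 1 (mod 25009), i.e. 4313⁻¹ ≡ 14850.
Then x ≡ 14850·17224 ≡ 9357 (mod 25009); the smallest non-negative solution is x = 9357.

9357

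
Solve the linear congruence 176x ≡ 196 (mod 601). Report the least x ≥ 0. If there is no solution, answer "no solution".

First find gcd(176, 601):
601 = 3×176 + 73
176 = 2×73 + 30
73 = 2×30 + 13
30 = 2×13 + 4
13 = 3×4 + 1
4 = 4×1 + 0
gcd = 1, so a unique solution mod 601 exists.
Back-substitute for the Bézout coefficients:
1 = 13 − 3·4
1 = −3·30 + 7·13
1 = 7·73 − 17·30
1 = −17·176 + 41·73
1 = 41·601 − 140·176
So 176·(-140) ≡ 1 (mod 601), giving 176⁻¹ ≡ 461.
x ≡ 176⁻¹·196 ≡ 461·196 ≡ 206 (mod 601).

206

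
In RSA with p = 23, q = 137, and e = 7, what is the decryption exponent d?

φ(n) = (p−1)(q−1) = 22·136 = 2992.
Need d with 7·d ≡ 1 (mod 2992). Apply the extended Euclidean algorithm:
2992 = 427×7 + 3
7 = 2×3 + 1
3 = 3×1 + 0
Back-substitute:
1 = 7 − 2·3
1 = −2·2992 + 855·7
So 7·855 ≡ 1 (mod 2992), hence d = 855.

855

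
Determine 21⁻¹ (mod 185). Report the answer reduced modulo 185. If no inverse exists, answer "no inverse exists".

141

Extended Euclidean algorithm:
185 = 8*21 + 17
21 = 1*17 + 4
17 = 4*4 + 1
4 = 4*1 + 0
Since gcd(21, 185) = 1, back-substitute to write 1 as a combination:
1 = 17 − 4·4
1 = −4·21 + 5·17
1 = 5·185 − 44·21
Hence 21⁻¹ ≡ -44 ≡ 141 (mod 185).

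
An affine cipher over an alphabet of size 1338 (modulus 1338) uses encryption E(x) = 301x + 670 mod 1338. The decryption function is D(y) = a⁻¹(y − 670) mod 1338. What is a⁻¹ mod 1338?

649

Apply the Euclidean algorithm to 1338 and 301:
1338 = 4·301 + 134
301 = 2·134 + 33
134 = 4·33 + 2
33 = 16·2 + 1
2 = 2·1 + 0
Since gcd(301, 1338) = 1, back-substitute to write 1 as a combination:
1 = 33 − 16·2
1 = −16·134 + 65·33
1 = 65·301 − 146·134
1 = −146·1338 + 649·301
So 301·649 ≡ 1 (mod 1338).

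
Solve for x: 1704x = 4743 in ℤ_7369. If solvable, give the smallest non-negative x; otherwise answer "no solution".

2844

First find gcd(1704, 7369):
7369 = 4×1704 + 553
1704 = 3×553 + 45
553 = 12×45 + 13
45 = 3×13 + 6
13 = 2×6 + 1
6 = 6×1 + 0
gcd = 1, so a unique solution mod 7369 exists.
Back-substitute for the Bézout coefficients:
1 = 13 − 2·6
1 = −2·45 + 7·13
1 = 7·553 − 86·45
1 = −86·1704 + 265·553
1 = 265·7369 − 1146·1704
So 1704·(-1146) ≡ 1 (mod 7369), giving 1704⁻¹ ≡ 6223.
x ≡ 1704⁻¹·4743 ≡ 6223·4743 ≡ 2844 (mod 7369).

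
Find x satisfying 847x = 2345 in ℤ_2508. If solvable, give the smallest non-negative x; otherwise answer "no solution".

gcd(847, 2508):
2508 = 2·847 + 814
847 = 1·814 + 33
814 = 24·33 + 22
33 = 1·22 + 11
22 = 2·11 + 0
gcd = 11, but 11 ∤ 2345, so the congruence has no solution.

no solution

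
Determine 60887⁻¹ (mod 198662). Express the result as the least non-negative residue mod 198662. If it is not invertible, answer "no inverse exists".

Apply the Euclidean algorithm to 198662 and 60887:
198662 = 3×60887 + 16001
60887 = 3×16001 + 12884
16001 = 1×12884 + 3117
12884 = 4×3117 + 416
3117 = 7×416 + 205
416 = 2×205 + 6
205 = 34×6 + 1
6 = 6×1 + 0
Since gcd(60887, 198662) = 1, back-substitute to write 1 as a combination:
1 = 205 − 34·6
1 = −34·416 + 69·205
1 = 69·3117 − 517·416
1 = −517·12884 + 2137·3117
1 = 2137·16001 − 2654·12884
1 = −2654·60887 + 10099·16001
1 = 10099·198662 − 32951·60887
Hence 60887⁻¹ ≡ -32951 ≡ 165711 (mod 198662).

165711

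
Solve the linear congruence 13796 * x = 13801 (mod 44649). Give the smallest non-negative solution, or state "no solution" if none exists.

First find gcd(13796, 44649):
44649 = 3*13796 + 3261
13796 = 4*3261 + 752
3261 = 4*752 + 253
752 = 2*253 + 246
253 = 1*246 + 7
246 = 35*7 + 1
7 = 7*1 + 0
gcd = 1, so a unique solution mod 44649 exists.
Back-substitute for the Bézout coefficients:
1 = 246 − 35·7
1 = −35·253 + 36·246
1 = 36·752 − 107·253
1 = −107·3261 + 464·752
1 = 464·13796 − 1963·3261
1 = −1963·44649 + 6353·13796
So 13796·(6353) ≡ 1 (mod 44649), giving 13796⁻¹ ≡ 6353.
x ≡ 13796⁻¹·13801 ≡ 6353·13801 ≡ 31766 (mod 44649).

31766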